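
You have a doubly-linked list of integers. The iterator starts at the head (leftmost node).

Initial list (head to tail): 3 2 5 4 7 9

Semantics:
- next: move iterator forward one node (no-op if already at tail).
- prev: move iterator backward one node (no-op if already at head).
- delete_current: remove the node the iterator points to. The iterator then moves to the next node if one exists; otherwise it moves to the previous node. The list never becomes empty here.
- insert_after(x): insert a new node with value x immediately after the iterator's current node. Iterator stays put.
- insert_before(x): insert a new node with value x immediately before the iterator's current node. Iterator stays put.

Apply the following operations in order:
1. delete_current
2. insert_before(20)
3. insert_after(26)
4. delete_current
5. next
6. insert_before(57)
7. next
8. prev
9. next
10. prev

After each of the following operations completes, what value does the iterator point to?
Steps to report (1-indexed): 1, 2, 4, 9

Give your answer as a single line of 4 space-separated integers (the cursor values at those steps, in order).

Answer: 2 2 26 4

Derivation:
After 1 (delete_current): list=[2, 5, 4, 7, 9] cursor@2
After 2 (insert_before(20)): list=[20, 2, 5, 4, 7, 9] cursor@2
After 3 (insert_after(26)): list=[20, 2, 26, 5, 4, 7, 9] cursor@2
After 4 (delete_current): list=[20, 26, 5, 4, 7, 9] cursor@26
After 5 (next): list=[20, 26, 5, 4, 7, 9] cursor@5
After 6 (insert_before(57)): list=[20, 26, 57, 5, 4, 7, 9] cursor@5
After 7 (next): list=[20, 26, 57, 5, 4, 7, 9] cursor@4
After 8 (prev): list=[20, 26, 57, 5, 4, 7, 9] cursor@5
After 9 (next): list=[20, 26, 57, 5, 4, 7, 9] cursor@4
After 10 (prev): list=[20, 26, 57, 5, 4, 7, 9] cursor@5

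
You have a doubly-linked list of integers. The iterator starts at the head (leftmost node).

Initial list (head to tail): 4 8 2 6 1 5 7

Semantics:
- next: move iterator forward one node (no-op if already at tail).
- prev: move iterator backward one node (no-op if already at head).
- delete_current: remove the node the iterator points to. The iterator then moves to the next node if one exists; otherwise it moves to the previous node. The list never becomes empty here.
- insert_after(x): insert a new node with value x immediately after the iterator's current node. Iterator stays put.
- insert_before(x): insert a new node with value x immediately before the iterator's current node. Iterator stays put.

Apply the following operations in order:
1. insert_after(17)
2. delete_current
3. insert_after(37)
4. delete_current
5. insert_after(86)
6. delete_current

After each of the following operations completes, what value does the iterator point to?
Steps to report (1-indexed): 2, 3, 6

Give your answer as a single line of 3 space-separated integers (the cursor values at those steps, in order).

Answer: 17 17 86

Derivation:
After 1 (insert_after(17)): list=[4, 17, 8, 2, 6, 1, 5, 7] cursor@4
After 2 (delete_current): list=[17, 8, 2, 6, 1, 5, 7] cursor@17
After 3 (insert_after(37)): list=[17, 37, 8, 2, 6, 1, 5, 7] cursor@17
After 4 (delete_current): list=[37, 8, 2, 6, 1, 5, 7] cursor@37
After 5 (insert_after(86)): list=[37, 86, 8, 2, 6, 1, 5, 7] cursor@37
After 6 (delete_current): list=[86, 8, 2, 6, 1, 5, 7] cursor@86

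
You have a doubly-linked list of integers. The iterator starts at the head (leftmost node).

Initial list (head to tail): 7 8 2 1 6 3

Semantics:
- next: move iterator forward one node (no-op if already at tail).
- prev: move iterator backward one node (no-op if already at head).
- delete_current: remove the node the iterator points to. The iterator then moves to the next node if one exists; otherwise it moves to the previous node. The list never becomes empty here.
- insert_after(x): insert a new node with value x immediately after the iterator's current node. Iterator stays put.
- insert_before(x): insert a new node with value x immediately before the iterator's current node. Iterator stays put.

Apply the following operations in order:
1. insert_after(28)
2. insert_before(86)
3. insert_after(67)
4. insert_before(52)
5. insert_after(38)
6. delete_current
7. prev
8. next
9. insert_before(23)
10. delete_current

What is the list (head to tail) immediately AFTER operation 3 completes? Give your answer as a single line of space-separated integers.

After 1 (insert_after(28)): list=[7, 28, 8, 2, 1, 6, 3] cursor@7
After 2 (insert_before(86)): list=[86, 7, 28, 8, 2, 1, 6, 3] cursor@7
After 3 (insert_after(67)): list=[86, 7, 67, 28, 8, 2, 1, 6, 3] cursor@7

Answer: 86 7 67 28 8 2 1 6 3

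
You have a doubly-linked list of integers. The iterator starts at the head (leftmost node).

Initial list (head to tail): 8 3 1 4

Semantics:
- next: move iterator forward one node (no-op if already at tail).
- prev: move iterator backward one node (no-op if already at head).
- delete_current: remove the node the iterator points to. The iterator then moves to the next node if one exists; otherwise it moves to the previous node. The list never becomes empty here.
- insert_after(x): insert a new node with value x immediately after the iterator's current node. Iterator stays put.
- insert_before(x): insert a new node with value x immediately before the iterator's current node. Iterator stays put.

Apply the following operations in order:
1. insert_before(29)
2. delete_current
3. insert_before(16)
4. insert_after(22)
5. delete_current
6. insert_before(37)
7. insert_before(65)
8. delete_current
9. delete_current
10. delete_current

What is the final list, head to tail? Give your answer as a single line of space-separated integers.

After 1 (insert_before(29)): list=[29, 8, 3, 1, 4] cursor@8
After 2 (delete_current): list=[29, 3, 1, 4] cursor@3
After 3 (insert_before(16)): list=[29, 16, 3, 1, 4] cursor@3
After 4 (insert_after(22)): list=[29, 16, 3, 22, 1, 4] cursor@3
After 5 (delete_current): list=[29, 16, 22, 1, 4] cursor@22
After 6 (insert_before(37)): list=[29, 16, 37, 22, 1, 4] cursor@22
After 7 (insert_before(65)): list=[29, 16, 37, 65, 22, 1, 4] cursor@22
After 8 (delete_current): list=[29, 16, 37, 65, 1, 4] cursor@1
After 9 (delete_current): list=[29, 16, 37, 65, 4] cursor@4
After 10 (delete_current): list=[29, 16, 37, 65] cursor@65

Answer: 29 16 37 65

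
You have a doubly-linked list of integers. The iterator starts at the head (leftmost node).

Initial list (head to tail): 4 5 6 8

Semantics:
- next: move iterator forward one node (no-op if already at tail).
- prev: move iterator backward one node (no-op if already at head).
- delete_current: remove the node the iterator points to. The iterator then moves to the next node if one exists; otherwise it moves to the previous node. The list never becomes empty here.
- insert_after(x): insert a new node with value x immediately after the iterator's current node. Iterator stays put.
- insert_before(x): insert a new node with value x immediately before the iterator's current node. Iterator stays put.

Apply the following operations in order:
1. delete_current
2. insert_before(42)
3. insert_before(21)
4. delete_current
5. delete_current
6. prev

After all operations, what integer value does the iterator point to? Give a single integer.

Answer: 21

Derivation:
After 1 (delete_current): list=[5, 6, 8] cursor@5
After 2 (insert_before(42)): list=[42, 5, 6, 8] cursor@5
After 3 (insert_before(21)): list=[42, 21, 5, 6, 8] cursor@5
After 4 (delete_current): list=[42, 21, 6, 8] cursor@6
After 5 (delete_current): list=[42, 21, 8] cursor@8
After 6 (prev): list=[42, 21, 8] cursor@21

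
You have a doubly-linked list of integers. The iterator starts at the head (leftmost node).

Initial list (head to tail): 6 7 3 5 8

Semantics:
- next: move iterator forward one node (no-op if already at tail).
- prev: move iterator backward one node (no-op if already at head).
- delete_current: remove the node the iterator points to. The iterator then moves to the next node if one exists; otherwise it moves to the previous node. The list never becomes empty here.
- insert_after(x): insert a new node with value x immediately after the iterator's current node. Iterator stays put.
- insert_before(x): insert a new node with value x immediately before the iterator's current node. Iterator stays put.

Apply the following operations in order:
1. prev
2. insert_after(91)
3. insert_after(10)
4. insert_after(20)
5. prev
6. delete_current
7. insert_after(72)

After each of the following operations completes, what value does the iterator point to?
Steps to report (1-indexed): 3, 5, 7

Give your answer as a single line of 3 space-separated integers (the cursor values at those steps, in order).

After 1 (prev): list=[6, 7, 3, 5, 8] cursor@6
After 2 (insert_after(91)): list=[6, 91, 7, 3, 5, 8] cursor@6
After 3 (insert_after(10)): list=[6, 10, 91, 7, 3, 5, 8] cursor@6
After 4 (insert_after(20)): list=[6, 20, 10, 91, 7, 3, 5, 8] cursor@6
After 5 (prev): list=[6, 20, 10, 91, 7, 3, 5, 8] cursor@6
After 6 (delete_current): list=[20, 10, 91, 7, 3, 5, 8] cursor@20
After 7 (insert_after(72)): list=[20, 72, 10, 91, 7, 3, 5, 8] cursor@20

Answer: 6 6 20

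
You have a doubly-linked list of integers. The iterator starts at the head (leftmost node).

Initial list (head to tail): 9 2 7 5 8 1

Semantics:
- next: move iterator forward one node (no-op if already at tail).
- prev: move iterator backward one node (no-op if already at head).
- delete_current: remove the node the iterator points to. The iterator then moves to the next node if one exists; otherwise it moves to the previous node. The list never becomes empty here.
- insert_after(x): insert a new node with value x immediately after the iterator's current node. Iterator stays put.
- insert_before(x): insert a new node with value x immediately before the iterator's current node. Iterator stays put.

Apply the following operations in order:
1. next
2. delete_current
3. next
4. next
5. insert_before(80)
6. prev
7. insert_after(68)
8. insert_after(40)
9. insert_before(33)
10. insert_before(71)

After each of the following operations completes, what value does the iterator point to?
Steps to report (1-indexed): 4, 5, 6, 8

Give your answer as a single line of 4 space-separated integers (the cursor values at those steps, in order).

Answer: 8 8 80 80

Derivation:
After 1 (next): list=[9, 2, 7, 5, 8, 1] cursor@2
After 2 (delete_current): list=[9, 7, 5, 8, 1] cursor@7
After 3 (next): list=[9, 7, 5, 8, 1] cursor@5
After 4 (next): list=[9, 7, 5, 8, 1] cursor@8
After 5 (insert_before(80)): list=[9, 7, 5, 80, 8, 1] cursor@8
After 6 (prev): list=[9, 7, 5, 80, 8, 1] cursor@80
After 7 (insert_after(68)): list=[9, 7, 5, 80, 68, 8, 1] cursor@80
After 8 (insert_after(40)): list=[9, 7, 5, 80, 40, 68, 8, 1] cursor@80
After 9 (insert_before(33)): list=[9, 7, 5, 33, 80, 40, 68, 8, 1] cursor@80
After 10 (insert_before(71)): list=[9, 7, 5, 33, 71, 80, 40, 68, 8, 1] cursor@80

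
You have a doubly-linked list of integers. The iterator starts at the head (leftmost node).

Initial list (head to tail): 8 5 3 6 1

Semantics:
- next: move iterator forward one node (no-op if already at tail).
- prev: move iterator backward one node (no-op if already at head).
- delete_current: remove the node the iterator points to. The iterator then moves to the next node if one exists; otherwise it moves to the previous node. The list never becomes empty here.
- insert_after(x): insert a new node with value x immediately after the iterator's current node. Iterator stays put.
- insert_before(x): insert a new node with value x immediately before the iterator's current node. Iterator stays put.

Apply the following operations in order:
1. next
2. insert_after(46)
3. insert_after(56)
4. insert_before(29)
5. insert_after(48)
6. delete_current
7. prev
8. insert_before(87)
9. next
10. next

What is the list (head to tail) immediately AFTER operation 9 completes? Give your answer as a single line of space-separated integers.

After 1 (next): list=[8, 5, 3, 6, 1] cursor@5
After 2 (insert_after(46)): list=[8, 5, 46, 3, 6, 1] cursor@5
After 3 (insert_after(56)): list=[8, 5, 56, 46, 3, 6, 1] cursor@5
After 4 (insert_before(29)): list=[8, 29, 5, 56, 46, 3, 6, 1] cursor@5
After 5 (insert_after(48)): list=[8, 29, 5, 48, 56, 46, 3, 6, 1] cursor@5
After 6 (delete_current): list=[8, 29, 48, 56, 46, 3, 6, 1] cursor@48
After 7 (prev): list=[8, 29, 48, 56, 46, 3, 6, 1] cursor@29
After 8 (insert_before(87)): list=[8, 87, 29, 48, 56, 46, 3, 6, 1] cursor@29
After 9 (next): list=[8, 87, 29, 48, 56, 46, 3, 6, 1] cursor@48

Answer: 8 87 29 48 56 46 3 6 1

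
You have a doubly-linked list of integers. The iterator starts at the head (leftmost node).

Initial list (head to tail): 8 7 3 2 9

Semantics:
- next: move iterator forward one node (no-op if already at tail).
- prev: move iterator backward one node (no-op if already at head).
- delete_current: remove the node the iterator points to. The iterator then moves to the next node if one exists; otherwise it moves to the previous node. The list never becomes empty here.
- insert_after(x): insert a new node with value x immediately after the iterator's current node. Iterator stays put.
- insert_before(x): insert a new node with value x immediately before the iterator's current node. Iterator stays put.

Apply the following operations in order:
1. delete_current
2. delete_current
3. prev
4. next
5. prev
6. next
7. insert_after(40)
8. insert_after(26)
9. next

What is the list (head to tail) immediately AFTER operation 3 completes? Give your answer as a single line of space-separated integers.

Answer: 3 2 9

Derivation:
After 1 (delete_current): list=[7, 3, 2, 9] cursor@7
After 2 (delete_current): list=[3, 2, 9] cursor@3
After 3 (prev): list=[3, 2, 9] cursor@3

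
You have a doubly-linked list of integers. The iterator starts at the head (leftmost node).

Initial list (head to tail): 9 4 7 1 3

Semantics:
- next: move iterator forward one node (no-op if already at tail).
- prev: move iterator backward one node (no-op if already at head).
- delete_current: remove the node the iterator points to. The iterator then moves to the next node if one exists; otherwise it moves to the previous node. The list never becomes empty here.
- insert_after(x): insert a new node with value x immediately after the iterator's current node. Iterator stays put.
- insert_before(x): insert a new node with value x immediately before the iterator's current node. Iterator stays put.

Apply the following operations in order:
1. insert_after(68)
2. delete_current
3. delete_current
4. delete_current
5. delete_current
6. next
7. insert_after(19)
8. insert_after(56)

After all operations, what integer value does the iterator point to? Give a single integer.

After 1 (insert_after(68)): list=[9, 68, 4, 7, 1, 3] cursor@9
After 2 (delete_current): list=[68, 4, 7, 1, 3] cursor@68
After 3 (delete_current): list=[4, 7, 1, 3] cursor@4
After 4 (delete_current): list=[7, 1, 3] cursor@7
After 5 (delete_current): list=[1, 3] cursor@1
After 6 (next): list=[1, 3] cursor@3
After 7 (insert_after(19)): list=[1, 3, 19] cursor@3
After 8 (insert_after(56)): list=[1, 3, 56, 19] cursor@3

Answer: 3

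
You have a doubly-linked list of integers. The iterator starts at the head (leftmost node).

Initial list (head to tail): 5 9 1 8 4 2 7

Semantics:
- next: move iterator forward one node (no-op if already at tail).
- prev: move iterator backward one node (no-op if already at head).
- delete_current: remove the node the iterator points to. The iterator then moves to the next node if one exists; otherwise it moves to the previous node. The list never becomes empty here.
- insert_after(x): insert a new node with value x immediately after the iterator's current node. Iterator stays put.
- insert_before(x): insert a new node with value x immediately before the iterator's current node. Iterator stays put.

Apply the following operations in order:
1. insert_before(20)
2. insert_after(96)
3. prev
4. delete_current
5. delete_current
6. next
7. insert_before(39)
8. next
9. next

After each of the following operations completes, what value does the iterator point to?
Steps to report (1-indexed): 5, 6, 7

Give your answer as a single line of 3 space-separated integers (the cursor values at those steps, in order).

After 1 (insert_before(20)): list=[20, 5, 9, 1, 8, 4, 2, 7] cursor@5
After 2 (insert_after(96)): list=[20, 5, 96, 9, 1, 8, 4, 2, 7] cursor@5
After 3 (prev): list=[20, 5, 96, 9, 1, 8, 4, 2, 7] cursor@20
After 4 (delete_current): list=[5, 96, 9, 1, 8, 4, 2, 7] cursor@5
After 5 (delete_current): list=[96, 9, 1, 8, 4, 2, 7] cursor@96
After 6 (next): list=[96, 9, 1, 8, 4, 2, 7] cursor@9
After 7 (insert_before(39)): list=[96, 39, 9, 1, 8, 4, 2, 7] cursor@9
After 8 (next): list=[96, 39, 9, 1, 8, 4, 2, 7] cursor@1
After 9 (next): list=[96, 39, 9, 1, 8, 4, 2, 7] cursor@8

Answer: 96 9 9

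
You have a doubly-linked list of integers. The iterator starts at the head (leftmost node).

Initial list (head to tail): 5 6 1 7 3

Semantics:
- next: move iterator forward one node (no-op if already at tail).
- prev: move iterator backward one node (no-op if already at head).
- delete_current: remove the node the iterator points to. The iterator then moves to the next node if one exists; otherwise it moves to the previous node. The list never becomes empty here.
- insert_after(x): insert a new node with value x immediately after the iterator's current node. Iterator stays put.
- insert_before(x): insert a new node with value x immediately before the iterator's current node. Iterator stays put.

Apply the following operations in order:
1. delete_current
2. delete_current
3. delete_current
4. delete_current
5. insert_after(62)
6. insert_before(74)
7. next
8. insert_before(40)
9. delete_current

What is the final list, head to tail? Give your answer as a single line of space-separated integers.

Answer: 74 3 40

Derivation:
After 1 (delete_current): list=[6, 1, 7, 3] cursor@6
After 2 (delete_current): list=[1, 7, 3] cursor@1
After 3 (delete_current): list=[7, 3] cursor@7
After 4 (delete_current): list=[3] cursor@3
After 5 (insert_after(62)): list=[3, 62] cursor@3
After 6 (insert_before(74)): list=[74, 3, 62] cursor@3
After 7 (next): list=[74, 3, 62] cursor@62
After 8 (insert_before(40)): list=[74, 3, 40, 62] cursor@62
After 9 (delete_current): list=[74, 3, 40] cursor@40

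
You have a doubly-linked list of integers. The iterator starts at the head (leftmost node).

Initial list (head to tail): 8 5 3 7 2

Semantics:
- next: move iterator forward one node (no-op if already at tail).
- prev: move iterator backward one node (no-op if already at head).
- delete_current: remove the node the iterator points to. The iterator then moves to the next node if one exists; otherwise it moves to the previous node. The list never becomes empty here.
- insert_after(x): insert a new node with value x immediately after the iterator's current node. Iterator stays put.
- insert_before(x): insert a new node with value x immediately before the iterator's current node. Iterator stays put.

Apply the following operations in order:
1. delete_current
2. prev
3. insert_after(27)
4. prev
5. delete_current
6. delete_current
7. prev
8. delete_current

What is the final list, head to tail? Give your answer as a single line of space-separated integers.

After 1 (delete_current): list=[5, 3, 7, 2] cursor@5
After 2 (prev): list=[5, 3, 7, 2] cursor@5
After 3 (insert_after(27)): list=[5, 27, 3, 7, 2] cursor@5
After 4 (prev): list=[5, 27, 3, 7, 2] cursor@5
After 5 (delete_current): list=[27, 3, 7, 2] cursor@27
After 6 (delete_current): list=[3, 7, 2] cursor@3
After 7 (prev): list=[3, 7, 2] cursor@3
After 8 (delete_current): list=[7, 2] cursor@7

Answer: 7 2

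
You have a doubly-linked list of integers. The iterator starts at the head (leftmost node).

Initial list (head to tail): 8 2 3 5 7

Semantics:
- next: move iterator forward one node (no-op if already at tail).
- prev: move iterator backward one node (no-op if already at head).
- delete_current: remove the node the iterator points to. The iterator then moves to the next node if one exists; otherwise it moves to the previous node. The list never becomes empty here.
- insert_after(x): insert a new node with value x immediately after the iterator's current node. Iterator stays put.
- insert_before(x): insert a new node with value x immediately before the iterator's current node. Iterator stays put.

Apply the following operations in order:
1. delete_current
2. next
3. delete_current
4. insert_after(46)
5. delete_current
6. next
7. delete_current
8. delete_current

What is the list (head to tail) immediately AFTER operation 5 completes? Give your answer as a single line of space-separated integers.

Answer: 2 46 7

Derivation:
After 1 (delete_current): list=[2, 3, 5, 7] cursor@2
After 2 (next): list=[2, 3, 5, 7] cursor@3
After 3 (delete_current): list=[2, 5, 7] cursor@5
After 4 (insert_after(46)): list=[2, 5, 46, 7] cursor@5
After 5 (delete_current): list=[2, 46, 7] cursor@46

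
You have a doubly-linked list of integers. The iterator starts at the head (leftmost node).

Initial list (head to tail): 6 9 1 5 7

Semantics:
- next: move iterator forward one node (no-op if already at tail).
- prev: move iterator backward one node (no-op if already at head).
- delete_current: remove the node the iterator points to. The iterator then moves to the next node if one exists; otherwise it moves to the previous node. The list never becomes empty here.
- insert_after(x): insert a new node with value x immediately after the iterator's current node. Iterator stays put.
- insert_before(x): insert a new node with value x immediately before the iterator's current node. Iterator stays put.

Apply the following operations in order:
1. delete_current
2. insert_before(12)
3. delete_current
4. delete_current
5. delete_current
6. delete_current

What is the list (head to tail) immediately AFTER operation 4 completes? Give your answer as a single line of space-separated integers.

After 1 (delete_current): list=[9, 1, 5, 7] cursor@9
After 2 (insert_before(12)): list=[12, 9, 1, 5, 7] cursor@9
After 3 (delete_current): list=[12, 1, 5, 7] cursor@1
After 4 (delete_current): list=[12, 5, 7] cursor@5

Answer: 12 5 7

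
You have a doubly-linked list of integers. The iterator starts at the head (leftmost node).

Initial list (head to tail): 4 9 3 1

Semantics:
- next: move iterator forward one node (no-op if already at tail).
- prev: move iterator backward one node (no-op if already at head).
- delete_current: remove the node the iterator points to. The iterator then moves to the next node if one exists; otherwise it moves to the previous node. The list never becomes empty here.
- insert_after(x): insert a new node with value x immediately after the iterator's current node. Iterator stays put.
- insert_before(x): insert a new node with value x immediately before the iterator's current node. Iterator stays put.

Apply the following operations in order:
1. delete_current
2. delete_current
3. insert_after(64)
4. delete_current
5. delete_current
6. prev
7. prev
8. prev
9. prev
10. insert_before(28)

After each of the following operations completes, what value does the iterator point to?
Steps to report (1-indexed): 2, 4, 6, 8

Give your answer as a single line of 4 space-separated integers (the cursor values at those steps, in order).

Answer: 3 64 1 1

Derivation:
After 1 (delete_current): list=[9, 3, 1] cursor@9
After 2 (delete_current): list=[3, 1] cursor@3
After 3 (insert_after(64)): list=[3, 64, 1] cursor@3
After 4 (delete_current): list=[64, 1] cursor@64
After 5 (delete_current): list=[1] cursor@1
After 6 (prev): list=[1] cursor@1
After 7 (prev): list=[1] cursor@1
After 8 (prev): list=[1] cursor@1
After 9 (prev): list=[1] cursor@1
After 10 (insert_before(28)): list=[28, 1] cursor@1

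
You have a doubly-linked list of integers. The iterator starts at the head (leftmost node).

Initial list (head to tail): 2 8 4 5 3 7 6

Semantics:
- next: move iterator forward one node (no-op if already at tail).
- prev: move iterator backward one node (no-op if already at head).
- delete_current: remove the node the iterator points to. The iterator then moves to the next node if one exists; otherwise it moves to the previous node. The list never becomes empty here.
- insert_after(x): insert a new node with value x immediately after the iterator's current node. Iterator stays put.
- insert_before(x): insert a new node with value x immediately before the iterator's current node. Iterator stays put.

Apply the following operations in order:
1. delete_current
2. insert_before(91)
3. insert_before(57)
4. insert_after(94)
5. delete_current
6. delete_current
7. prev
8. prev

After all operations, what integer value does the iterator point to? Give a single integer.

Answer: 91

Derivation:
After 1 (delete_current): list=[8, 4, 5, 3, 7, 6] cursor@8
After 2 (insert_before(91)): list=[91, 8, 4, 5, 3, 7, 6] cursor@8
After 3 (insert_before(57)): list=[91, 57, 8, 4, 5, 3, 7, 6] cursor@8
After 4 (insert_after(94)): list=[91, 57, 8, 94, 4, 5, 3, 7, 6] cursor@8
After 5 (delete_current): list=[91, 57, 94, 4, 5, 3, 7, 6] cursor@94
After 6 (delete_current): list=[91, 57, 4, 5, 3, 7, 6] cursor@4
After 7 (prev): list=[91, 57, 4, 5, 3, 7, 6] cursor@57
After 8 (prev): list=[91, 57, 4, 5, 3, 7, 6] cursor@91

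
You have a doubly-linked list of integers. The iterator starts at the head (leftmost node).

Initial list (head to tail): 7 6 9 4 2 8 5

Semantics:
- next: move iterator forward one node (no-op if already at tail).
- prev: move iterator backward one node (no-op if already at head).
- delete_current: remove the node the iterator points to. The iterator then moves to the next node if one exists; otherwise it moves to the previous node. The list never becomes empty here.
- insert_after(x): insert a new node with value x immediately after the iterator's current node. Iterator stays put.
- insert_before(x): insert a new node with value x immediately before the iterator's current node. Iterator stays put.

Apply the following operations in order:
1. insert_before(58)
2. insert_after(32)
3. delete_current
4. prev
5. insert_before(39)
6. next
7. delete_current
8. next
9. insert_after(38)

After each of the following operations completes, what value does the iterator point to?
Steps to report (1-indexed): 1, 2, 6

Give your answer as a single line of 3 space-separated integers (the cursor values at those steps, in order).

Answer: 7 7 32

Derivation:
After 1 (insert_before(58)): list=[58, 7, 6, 9, 4, 2, 8, 5] cursor@7
After 2 (insert_after(32)): list=[58, 7, 32, 6, 9, 4, 2, 8, 5] cursor@7
After 3 (delete_current): list=[58, 32, 6, 9, 4, 2, 8, 5] cursor@32
After 4 (prev): list=[58, 32, 6, 9, 4, 2, 8, 5] cursor@58
After 5 (insert_before(39)): list=[39, 58, 32, 6, 9, 4, 2, 8, 5] cursor@58
After 6 (next): list=[39, 58, 32, 6, 9, 4, 2, 8, 5] cursor@32
After 7 (delete_current): list=[39, 58, 6, 9, 4, 2, 8, 5] cursor@6
After 8 (next): list=[39, 58, 6, 9, 4, 2, 8, 5] cursor@9
After 9 (insert_after(38)): list=[39, 58, 6, 9, 38, 4, 2, 8, 5] cursor@9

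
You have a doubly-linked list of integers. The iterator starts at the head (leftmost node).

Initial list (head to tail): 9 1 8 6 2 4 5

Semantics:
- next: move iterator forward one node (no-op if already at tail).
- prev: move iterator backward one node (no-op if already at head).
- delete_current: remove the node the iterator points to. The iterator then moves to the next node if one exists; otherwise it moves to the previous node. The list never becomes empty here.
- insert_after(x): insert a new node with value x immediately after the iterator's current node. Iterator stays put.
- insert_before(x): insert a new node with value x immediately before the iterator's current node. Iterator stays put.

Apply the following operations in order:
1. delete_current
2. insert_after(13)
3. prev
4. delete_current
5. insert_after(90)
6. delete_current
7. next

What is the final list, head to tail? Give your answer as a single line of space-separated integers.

Answer: 90 8 6 2 4 5

Derivation:
After 1 (delete_current): list=[1, 8, 6, 2, 4, 5] cursor@1
After 2 (insert_after(13)): list=[1, 13, 8, 6, 2, 4, 5] cursor@1
After 3 (prev): list=[1, 13, 8, 6, 2, 4, 5] cursor@1
After 4 (delete_current): list=[13, 8, 6, 2, 4, 5] cursor@13
After 5 (insert_after(90)): list=[13, 90, 8, 6, 2, 4, 5] cursor@13
After 6 (delete_current): list=[90, 8, 6, 2, 4, 5] cursor@90
After 7 (next): list=[90, 8, 6, 2, 4, 5] cursor@8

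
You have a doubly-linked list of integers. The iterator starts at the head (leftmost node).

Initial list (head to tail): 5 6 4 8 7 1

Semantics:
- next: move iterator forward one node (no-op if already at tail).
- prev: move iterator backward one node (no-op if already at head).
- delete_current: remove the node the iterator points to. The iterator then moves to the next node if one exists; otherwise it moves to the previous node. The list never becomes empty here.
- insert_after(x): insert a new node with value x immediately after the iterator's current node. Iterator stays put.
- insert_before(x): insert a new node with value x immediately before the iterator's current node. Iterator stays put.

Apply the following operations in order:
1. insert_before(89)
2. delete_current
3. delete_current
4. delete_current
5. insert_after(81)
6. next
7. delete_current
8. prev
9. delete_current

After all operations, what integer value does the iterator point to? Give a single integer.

Answer: 7

Derivation:
After 1 (insert_before(89)): list=[89, 5, 6, 4, 8, 7, 1] cursor@5
After 2 (delete_current): list=[89, 6, 4, 8, 7, 1] cursor@6
After 3 (delete_current): list=[89, 4, 8, 7, 1] cursor@4
After 4 (delete_current): list=[89, 8, 7, 1] cursor@8
After 5 (insert_after(81)): list=[89, 8, 81, 7, 1] cursor@8
After 6 (next): list=[89, 8, 81, 7, 1] cursor@81
After 7 (delete_current): list=[89, 8, 7, 1] cursor@7
After 8 (prev): list=[89, 8, 7, 1] cursor@8
After 9 (delete_current): list=[89, 7, 1] cursor@7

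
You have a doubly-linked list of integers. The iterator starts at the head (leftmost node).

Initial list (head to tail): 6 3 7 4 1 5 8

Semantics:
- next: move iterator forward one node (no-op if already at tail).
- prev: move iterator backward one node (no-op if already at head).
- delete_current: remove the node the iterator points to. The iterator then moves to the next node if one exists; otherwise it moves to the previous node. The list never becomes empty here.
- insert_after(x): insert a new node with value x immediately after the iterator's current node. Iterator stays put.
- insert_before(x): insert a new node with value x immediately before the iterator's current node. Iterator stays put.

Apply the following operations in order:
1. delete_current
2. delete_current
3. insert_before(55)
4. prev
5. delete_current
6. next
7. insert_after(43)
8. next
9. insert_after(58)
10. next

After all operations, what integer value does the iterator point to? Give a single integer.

After 1 (delete_current): list=[3, 7, 4, 1, 5, 8] cursor@3
After 2 (delete_current): list=[7, 4, 1, 5, 8] cursor@7
After 3 (insert_before(55)): list=[55, 7, 4, 1, 5, 8] cursor@7
After 4 (prev): list=[55, 7, 4, 1, 5, 8] cursor@55
After 5 (delete_current): list=[7, 4, 1, 5, 8] cursor@7
After 6 (next): list=[7, 4, 1, 5, 8] cursor@4
After 7 (insert_after(43)): list=[7, 4, 43, 1, 5, 8] cursor@4
After 8 (next): list=[7, 4, 43, 1, 5, 8] cursor@43
After 9 (insert_after(58)): list=[7, 4, 43, 58, 1, 5, 8] cursor@43
After 10 (next): list=[7, 4, 43, 58, 1, 5, 8] cursor@58

Answer: 58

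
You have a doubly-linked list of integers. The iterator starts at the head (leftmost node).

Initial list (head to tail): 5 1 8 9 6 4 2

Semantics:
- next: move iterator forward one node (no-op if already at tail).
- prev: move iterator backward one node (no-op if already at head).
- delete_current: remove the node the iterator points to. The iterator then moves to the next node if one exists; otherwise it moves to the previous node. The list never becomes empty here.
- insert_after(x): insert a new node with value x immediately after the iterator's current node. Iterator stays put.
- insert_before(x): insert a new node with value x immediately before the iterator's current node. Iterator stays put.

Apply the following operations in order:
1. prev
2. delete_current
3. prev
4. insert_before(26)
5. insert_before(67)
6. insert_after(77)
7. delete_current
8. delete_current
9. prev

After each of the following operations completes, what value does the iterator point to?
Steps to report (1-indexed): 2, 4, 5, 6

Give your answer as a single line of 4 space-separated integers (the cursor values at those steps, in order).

Answer: 1 1 1 1

Derivation:
After 1 (prev): list=[5, 1, 8, 9, 6, 4, 2] cursor@5
After 2 (delete_current): list=[1, 8, 9, 6, 4, 2] cursor@1
After 3 (prev): list=[1, 8, 9, 6, 4, 2] cursor@1
After 4 (insert_before(26)): list=[26, 1, 8, 9, 6, 4, 2] cursor@1
After 5 (insert_before(67)): list=[26, 67, 1, 8, 9, 6, 4, 2] cursor@1
After 6 (insert_after(77)): list=[26, 67, 1, 77, 8, 9, 6, 4, 2] cursor@1
After 7 (delete_current): list=[26, 67, 77, 8, 9, 6, 4, 2] cursor@77
After 8 (delete_current): list=[26, 67, 8, 9, 6, 4, 2] cursor@8
After 9 (prev): list=[26, 67, 8, 9, 6, 4, 2] cursor@67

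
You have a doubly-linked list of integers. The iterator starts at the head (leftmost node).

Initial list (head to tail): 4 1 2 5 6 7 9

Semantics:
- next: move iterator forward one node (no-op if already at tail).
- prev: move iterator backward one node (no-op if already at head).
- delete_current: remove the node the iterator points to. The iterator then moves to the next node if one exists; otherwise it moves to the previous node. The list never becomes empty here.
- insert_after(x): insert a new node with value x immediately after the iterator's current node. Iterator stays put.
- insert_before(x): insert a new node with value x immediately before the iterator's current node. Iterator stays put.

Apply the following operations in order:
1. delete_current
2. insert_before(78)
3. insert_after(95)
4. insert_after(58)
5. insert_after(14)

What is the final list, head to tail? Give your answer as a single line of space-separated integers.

Answer: 78 1 14 58 95 2 5 6 7 9

Derivation:
After 1 (delete_current): list=[1, 2, 5, 6, 7, 9] cursor@1
After 2 (insert_before(78)): list=[78, 1, 2, 5, 6, 7, 9] cursor@1
After 3 (insert_after(95)): list=[78, 1, 95, 2, 5, 6, 7, 9] cursor@1
After 4 (insert_after(58)): list=[78, 1, 58, 95, 2, 5, 6, 7, 9] cursor@1
After 5 (insert_after(14)): list=[78, 1, 14, 58, 95, 2, 5, 6, 7, 9] cursor@1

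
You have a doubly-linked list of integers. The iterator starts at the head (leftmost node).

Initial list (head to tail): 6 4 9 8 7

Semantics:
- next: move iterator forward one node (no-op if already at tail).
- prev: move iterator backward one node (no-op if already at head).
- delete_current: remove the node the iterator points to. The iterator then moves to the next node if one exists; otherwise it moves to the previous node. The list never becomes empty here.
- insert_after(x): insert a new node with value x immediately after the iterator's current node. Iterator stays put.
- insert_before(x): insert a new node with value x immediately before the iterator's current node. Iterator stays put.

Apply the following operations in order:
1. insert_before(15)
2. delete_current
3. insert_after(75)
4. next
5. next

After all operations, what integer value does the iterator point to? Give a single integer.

After 1 (insert_before(15)): list=[15, 6, 4, 9, 8, 7] cursor@6
After 2 (delete_current): list=[15, 4, 9, 8, 7] cursor@4
After 3 (insert_after(75)): list=[15, 4, 75, 9, 8, 7] cursor@4
After 4 (next): list=[15, 4, 75, 9, 8, 7] cursor@75
After 5 (next): list=[15, 4, 75, 9, 8, 7] cursor@9

Answer: 9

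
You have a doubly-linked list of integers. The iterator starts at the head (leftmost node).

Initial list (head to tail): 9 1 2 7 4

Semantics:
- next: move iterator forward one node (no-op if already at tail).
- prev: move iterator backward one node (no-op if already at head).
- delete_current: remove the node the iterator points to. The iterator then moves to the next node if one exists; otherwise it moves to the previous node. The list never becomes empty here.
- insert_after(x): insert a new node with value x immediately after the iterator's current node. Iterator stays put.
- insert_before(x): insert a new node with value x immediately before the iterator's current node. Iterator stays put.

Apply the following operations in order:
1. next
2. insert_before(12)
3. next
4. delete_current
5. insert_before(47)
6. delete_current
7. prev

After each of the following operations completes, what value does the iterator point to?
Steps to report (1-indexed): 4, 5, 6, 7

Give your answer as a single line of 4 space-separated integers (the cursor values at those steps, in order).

After 1 (next): list=[9, 1, 2, 7, 4] cursor@1
After 2 (insert_before(12)): list=[9, 12, 1, 2, 7, 4] cursor@1
After 3 (next): list=[9, 12, 1, 2, 7, 4] cursor@2
After 4 (delete_current): list=[9, 12, 1, 7, 4] cursor@7
After 5 (insert_before(47)): list=[9, 12, 1, 47, 7, 4] cursor@7
After 6 (delete_current): list=[9, 12, 1, 47, 4] cursor@4
After 7 (prev): list=[9, 12, 1, 47, 4] cursor@47

Answer: 7 7 4 47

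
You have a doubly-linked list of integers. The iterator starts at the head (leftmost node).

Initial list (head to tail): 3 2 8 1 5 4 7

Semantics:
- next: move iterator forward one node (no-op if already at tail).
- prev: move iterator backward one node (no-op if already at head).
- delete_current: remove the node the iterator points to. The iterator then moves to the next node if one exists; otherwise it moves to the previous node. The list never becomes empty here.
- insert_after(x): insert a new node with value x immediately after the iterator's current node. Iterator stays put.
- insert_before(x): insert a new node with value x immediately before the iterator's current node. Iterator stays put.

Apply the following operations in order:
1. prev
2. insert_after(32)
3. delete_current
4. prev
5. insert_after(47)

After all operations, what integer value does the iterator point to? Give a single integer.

Answer: 32

Derivation:
After 1 (prev): list=[3, 2, 8, 1, 5, 4, 7] cursor@3
After 2 (insert_after(32)): list=[3, 32, 2, 8, 1, 5, 4, 7] cursor@3
After 3 (delete_current): list=[32, 2, 8, 1, 5, 4, 7] cursor@32
After 4 (prev): list=[32, 2, 8, 1, 5, 4, 7] cursor@32
After 5 (insert_after(47)): list=[32, 47, 2, 8, 1, 5, 4, 7] cursor@32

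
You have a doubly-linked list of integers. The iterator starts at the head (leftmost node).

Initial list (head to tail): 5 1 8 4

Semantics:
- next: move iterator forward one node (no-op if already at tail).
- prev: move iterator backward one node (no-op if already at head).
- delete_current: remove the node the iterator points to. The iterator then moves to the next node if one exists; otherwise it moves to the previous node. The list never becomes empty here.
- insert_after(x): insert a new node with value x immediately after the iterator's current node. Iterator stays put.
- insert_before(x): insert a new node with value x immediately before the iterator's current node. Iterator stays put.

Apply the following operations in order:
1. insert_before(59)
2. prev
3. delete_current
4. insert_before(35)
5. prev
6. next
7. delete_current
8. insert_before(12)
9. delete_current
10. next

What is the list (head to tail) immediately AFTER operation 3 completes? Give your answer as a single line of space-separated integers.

After 1 (insert_before(59)): list=[59, 5, 1, 8, 4] cursor@5
After 2 (prev): list=[59, 5, 1, 8, 4] cursor@59
After 3 (delete_current): list=[5, 1, 8, 4] cursor@5

Answer: 5 1 8 4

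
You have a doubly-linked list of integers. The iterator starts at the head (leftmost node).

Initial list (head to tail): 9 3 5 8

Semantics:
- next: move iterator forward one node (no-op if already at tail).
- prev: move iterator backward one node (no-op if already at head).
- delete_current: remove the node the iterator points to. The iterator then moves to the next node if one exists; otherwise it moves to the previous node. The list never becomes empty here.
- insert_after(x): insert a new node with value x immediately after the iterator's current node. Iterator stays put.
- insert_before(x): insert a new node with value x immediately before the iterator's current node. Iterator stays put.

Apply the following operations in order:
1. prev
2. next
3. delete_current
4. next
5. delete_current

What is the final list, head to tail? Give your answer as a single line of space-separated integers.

After 1 (prev): list=[9, 3, 5, 8] cursor@9
After 2 (next): list=[9, 3, 5, 8] cursor@3
After 3 (delete_current): list=[9, 5, 8] cursor@5
After 4 (next): list=[9, 5, 8] cursor@8
After 5 (delete_current): list=[9, 5] cursor@5

Answer: 9 5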